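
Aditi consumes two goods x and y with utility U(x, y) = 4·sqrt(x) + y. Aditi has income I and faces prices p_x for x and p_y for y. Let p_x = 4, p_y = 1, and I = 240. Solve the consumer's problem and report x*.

x* = 0.25

Plugging in: x* = (2·1/4)² = 0.25.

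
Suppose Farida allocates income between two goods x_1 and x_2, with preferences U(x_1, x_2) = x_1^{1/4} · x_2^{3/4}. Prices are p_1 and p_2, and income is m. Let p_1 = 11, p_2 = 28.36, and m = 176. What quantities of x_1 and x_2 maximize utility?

x_1* = 4, x_2* = 4.6544

MU_x_1/MU_x_2 = (0.25·x_2)/(0.75·x_1); tangency sets this equal to p_1/p_2.
Rearranging, p_2·x_2 = 3·p_1·x_1. Substituting into the budget gives p_1·x_1·(1 + 3) = m.
Demand: x_1*(p_1,p_2,m) = 0.25·m/p_1 and x_2* = 0.75·m/p_2.
At p_1=11, p_2=28.36, m=176: x_1* = 0.25·176/11 = 4, x_2* = 4.6544.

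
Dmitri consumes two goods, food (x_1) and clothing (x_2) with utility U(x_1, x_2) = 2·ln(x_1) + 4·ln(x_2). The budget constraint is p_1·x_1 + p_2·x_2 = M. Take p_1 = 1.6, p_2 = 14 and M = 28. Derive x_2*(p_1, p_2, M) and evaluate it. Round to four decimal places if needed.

x_2* = 1.3333

The MRS is (1/2)·x_2/x_1. Set MRS = p_1/p_2.
So 2·p_2·x_2 = 4·p_1·x_1; combined with the budget, a share 1/3 of income goes to x_1.
Demand: x_1*(p_1,p_2,M) = 1/3·M/p_1 and x_2* = 2/3·M/p_2.
At p_1=1.6, p_2=14, M=28: x_2* = 2/3·28/14 = 1.3333.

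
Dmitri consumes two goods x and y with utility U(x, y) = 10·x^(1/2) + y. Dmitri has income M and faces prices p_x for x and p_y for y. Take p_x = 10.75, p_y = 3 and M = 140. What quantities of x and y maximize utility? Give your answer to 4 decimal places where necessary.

Plugging in: x* = (5·3/10.75)² = 1.947, y* = 39.6899.

x* = 1.947, y* = 39.6899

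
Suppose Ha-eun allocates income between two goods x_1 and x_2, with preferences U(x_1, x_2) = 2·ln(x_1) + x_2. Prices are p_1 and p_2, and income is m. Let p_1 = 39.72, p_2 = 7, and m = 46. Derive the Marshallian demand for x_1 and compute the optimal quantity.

MU_x_1 = 2/x_1, MU_x_2 = 1. Tangency: 2/x_1 = p_1/p_2.
So x_1*(p_1,p_2) = 2·p_2/p_1, independent of income; and x_2* = (m − 2·p_2)/p_2.
At the given prices: x_1* = 2·7/39.72 = 0.3525.

x_1* = 0.3525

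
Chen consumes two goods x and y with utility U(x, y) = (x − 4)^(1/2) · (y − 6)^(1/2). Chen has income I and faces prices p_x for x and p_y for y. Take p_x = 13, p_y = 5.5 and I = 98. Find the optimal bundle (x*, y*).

x* = 4.5, y* = 7.1818

Let x' = x−4, y' = y−6. MRS = y'/x' = p_x/p_y.
Substituting into the budget: x* = 4 + 0.5·(I − 4·p_x − 6·p_y)/p_x, and y* = 6 + 0.5·(…)/p_y.
Discretionary income = 98 − 4·13 − 6·5.5 = 13; x* = 4 + 0.5·13/13 = 4.5; y* = 6 + 0.5·13/5.5 = 7.1818.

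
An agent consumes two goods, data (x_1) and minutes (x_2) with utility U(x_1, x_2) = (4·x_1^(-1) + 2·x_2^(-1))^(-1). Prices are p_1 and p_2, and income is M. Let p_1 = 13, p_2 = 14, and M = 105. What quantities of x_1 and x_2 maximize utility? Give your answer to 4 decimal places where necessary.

From the CES first-order condition, 2·(x_2/x_1)^(2) = p_1/p_2.
Solve for the ratio: x_2/x_1 = [(1/2)·p_1/p_2]^(0.5).
Substitute x_2 = (x_2/x_1)·x_1 into the budget: x_1* = M/(p_1 + p_2·(x_2/x_1)).
Numerically x_2/x_1 = 0.681385, so x_1* = 105/(13 + 14·0.681385) = 4.6585 and x_2* = 0.681385·4.6585 = 3.1742.

x_1* = 4.6585, x_2* = 3.1742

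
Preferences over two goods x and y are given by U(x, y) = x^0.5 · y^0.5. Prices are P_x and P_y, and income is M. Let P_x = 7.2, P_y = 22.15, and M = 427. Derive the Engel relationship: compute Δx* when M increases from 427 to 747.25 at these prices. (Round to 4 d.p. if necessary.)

Tangency: MRS = y/x = P_x/P_y.
Rearranging, P_y·y = P_x·x. Substituting into the budget gives P_x·x·(1 + 1) = M.
Demand: x*(P_x,P_y,M) = 0.5·M/P_x and y* = 0.5·M/P_y.
At P_x=7.2, P_y=22.15, M=427: x* = 0.5·427/7.2 = 29.6528.
At M' = 747.25: x* = 51.8924. Change: 51.8924 − 29.6528 = 22.2396.

Δx* = 22.2396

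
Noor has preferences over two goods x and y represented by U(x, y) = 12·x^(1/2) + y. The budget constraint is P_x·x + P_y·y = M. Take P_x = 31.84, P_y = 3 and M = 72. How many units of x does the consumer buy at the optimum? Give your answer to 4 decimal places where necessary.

x* = 0.3196

Solve: √x = 6·P_y/P_x, so x*(P_x,P_y) = (6·P_y/P_x)², and y* = (M − P_x·x*)/P_y.
Plugging in: x* = (6·3/31.84)² = 0.3196.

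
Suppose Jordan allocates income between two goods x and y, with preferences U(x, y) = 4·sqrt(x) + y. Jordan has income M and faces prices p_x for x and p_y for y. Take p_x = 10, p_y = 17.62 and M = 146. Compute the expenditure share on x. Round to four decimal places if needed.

Set MRS = p_x/p_y: 2·x^(−1/2) = p_x/p_y.
Solve: √x = 2·p_y/p_x, so x*(p_x,p_y) = (2·p_y/p_x)², and y* = (M − p_x·x*)/p_y.
Plugging in: x* = (2·17.62/10)² = 12.4186, y* = 1.238.
Expenditure on x: 10·12.4186 = 124.1858; share = 0.8506.

share on x = 0.8506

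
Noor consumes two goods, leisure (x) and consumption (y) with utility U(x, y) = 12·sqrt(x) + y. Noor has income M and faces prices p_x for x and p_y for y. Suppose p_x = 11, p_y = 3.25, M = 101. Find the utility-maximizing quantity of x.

x* = 3.1426

Solve: √x = 6·p_y/p_x, so x*(p_x,p_y) = (6·p_y/p_x)², and y* = (M − p_x·x*)/p_y.
Plugging in: x* = (6·3.25/11)² = 3.1426.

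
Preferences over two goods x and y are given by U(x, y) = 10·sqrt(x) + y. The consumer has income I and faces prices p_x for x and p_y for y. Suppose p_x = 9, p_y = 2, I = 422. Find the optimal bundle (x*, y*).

x* = 1.2346, y* = 205.4444

Utility is quasi-linear in y; the FOC for x is 5/√x = p_x/p_y.
Solve: √x = 5·p_y/p_x, so x*(p_x,p_y) = (5·p_y/p_x)², and y* = (I − p_x·x*)/p_y.
Plugging in: x* = (5·2/9)² = 1.2346, y* = 205.4444.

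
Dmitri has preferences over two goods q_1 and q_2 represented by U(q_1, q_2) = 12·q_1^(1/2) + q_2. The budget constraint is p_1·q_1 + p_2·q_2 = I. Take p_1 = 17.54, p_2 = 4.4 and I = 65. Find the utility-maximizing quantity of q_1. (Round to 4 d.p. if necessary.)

Utility is quasi-linear in q_2; the FOC for q_1 is 6/√q_1 = p_1/p_2.
Solve: √q_1 = 6·p_2/p_1, so q_1*(p_1,p_2) = (6·p_2/p_1)², and q_2* = (I − p_1·q_1*)/p_2.
Plugging in: q_1* = (6·4.4/17.54)² = 2.2654.

q_1* = 2.2654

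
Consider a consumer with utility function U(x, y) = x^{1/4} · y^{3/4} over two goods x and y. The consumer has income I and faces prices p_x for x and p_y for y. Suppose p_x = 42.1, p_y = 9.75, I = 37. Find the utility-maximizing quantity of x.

x* = 0.2197

Tangency: MRS = (1/3)·y/x = p_x/p_y.
So 0.25·p_y·y = 0.75·p_x·x; combined with the budget, a share 0.25 of income goes to x.
Demand: x*(p_x,p_y,I) = 0.25·I/p_x and y* = 0.75·I/p_y.
At p_x=42.1, p_y=9.75, I=37: x* = 0.25·37/42.1 = 0.2197.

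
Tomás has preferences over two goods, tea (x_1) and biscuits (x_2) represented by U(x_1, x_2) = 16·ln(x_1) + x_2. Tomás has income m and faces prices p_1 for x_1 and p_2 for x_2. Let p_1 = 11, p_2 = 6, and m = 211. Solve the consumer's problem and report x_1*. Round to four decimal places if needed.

Set MRS = p_1/p_2: (16/x_1)/1 = p_1/p_2.
So x_1*(p_1,p_2) = 16·p_2/p_1, independent of income; and x_2* = (m − 16·p_2)/p_2.
At the given prices: x_1* = 16·6/11 = 8.7273.

x_1* = 8.7273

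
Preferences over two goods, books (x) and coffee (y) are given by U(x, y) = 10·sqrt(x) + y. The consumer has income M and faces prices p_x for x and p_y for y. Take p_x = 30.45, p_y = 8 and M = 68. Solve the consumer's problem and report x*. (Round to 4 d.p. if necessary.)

x* = 1.7256

Set MRS = p_x/p_y: 5·x^(−1/2) = p_x/p_y.
Thus x* = (5·p_y/p_x)² — independent of M — with the rest of income spent on y.
Plugging in: x* = (5·8/30.45)² = 1.7256.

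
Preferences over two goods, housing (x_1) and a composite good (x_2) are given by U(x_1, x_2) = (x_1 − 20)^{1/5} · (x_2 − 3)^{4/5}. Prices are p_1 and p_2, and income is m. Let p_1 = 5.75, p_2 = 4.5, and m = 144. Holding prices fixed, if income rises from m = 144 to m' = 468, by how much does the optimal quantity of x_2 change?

Δx_2* = 57.6

After buying the subsistence bundle (20, 3), a share 0.2 of the remaining income goes to x_1: x_1* = 20 + 0.2·(m − 20p_1 − 3p_2)/p_1.
Discretionary income = 144 − 20·5.75 − 3·4.5 = 15.5; x_2* = 3 + 0.8·15.5/4.5 = 5.7556.
At m' = 468: x_2* = 63.3556. Change: 63.3556 − 5.7556 = 57.6.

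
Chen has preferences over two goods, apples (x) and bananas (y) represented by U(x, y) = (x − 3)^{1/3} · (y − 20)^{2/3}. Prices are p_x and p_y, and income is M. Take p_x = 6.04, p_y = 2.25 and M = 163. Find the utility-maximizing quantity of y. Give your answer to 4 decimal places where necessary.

y* = 49.5941

MRS = (1/2)·(y−20)/(x−3). Tangency with p_x/p_y gives y−20 = 2·(p_x/p_y)·(x−3).
Substituting into the budget: x* = 3 + 1/3·(M − 3·p_x − 20·p_y)/p_x, and y* = 20 + 2/3·(…)/p_y.
Discretionary income = 163 − 3·6.04 − 20·2.25 = 99.88; y* = 20 + 2/3·99.88/2.25 = 49.5941.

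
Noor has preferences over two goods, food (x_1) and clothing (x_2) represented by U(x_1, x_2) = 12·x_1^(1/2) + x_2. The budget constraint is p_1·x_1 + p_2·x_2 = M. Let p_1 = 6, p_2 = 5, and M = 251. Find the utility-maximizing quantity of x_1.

Utility is quasi-linear in x_2; the FOC for x_1 is 6/√x_1 = p_1/p_2.
Solve: √x_1 = 6·p_2/p_1, so x_1*(p_1,p_2) = (6·p_2/p_1)², and x_2* = (M − p_1·x_1*)/p_2.
Plugging in: x_1* = (6·5/6)² = 25.

x_1* = 25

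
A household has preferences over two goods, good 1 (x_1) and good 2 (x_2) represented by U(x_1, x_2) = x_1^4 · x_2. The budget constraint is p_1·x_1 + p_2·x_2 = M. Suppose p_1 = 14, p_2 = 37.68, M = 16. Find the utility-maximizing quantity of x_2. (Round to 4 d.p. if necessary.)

Demand: x_1*(p_1,p_2,M) = 0.8·M/p_1 and x_2* = 0.2·M/p_2.
At p_1=14, p_2=37.68, M=16: x_2* = 0.2·16/37.68 = 0.0849.

x_2* = 0.0849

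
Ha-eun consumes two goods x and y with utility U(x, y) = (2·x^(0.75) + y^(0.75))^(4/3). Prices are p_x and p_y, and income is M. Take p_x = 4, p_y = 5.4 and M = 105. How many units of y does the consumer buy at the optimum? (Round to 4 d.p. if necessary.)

MRS = MU_x/MU_y = 2·(y/x)^(0.25). Set equal to p_x/p_y.
Solve for the ratio: y/x = [(1/2)·p_x/p_y]^(4).
Substitute y = (y/x)·x into the budget: x* = M/(p_x + p_y·(y/x)).
Numerically y/x = 0.018817, so x* = 105/(4 + 5.4·0.018817) = 25.5997 and y* = 0.018817·25.5997 = 0.4817.

y* = 0.4817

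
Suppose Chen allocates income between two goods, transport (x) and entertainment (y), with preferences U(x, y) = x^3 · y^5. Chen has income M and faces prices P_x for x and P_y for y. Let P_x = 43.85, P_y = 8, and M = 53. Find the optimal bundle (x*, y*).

Tangency: MRS = (3/5)·y/x = P_x/P_y.
So 3·P_y·y = 5·P_x·x; combined with the budget, a share 0.375 of income goes to x.
Demand: x*(P_x,P_y,M) = 0.375·M/P_x and y* = 0.625·M/P_y.
At P_x=43.85, P_y=8, M=53: x* = 0.375·53/43.85 = 0.4532, y* = 4.1406.

x* = 0.4532, y* = 4.1406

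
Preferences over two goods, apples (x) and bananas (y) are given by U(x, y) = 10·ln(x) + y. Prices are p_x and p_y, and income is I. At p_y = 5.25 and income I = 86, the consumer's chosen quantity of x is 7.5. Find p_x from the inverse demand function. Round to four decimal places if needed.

Set MRS = p_x/p_y: (10/x)/1 = p_x/p_y.
So x*(p_x,p_y) = 10·p_y/p_x, independent of income; and y* = (I − 10·p_y)/p_y.
Set x* = 7.5 in the demand function and solve for p_x: p_x = 7.

p_x = 7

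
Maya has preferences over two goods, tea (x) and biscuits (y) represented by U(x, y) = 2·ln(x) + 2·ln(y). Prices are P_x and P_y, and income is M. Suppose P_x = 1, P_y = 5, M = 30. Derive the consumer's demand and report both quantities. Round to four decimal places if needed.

Demand: x*(P_x,P_y,M) = 0.5·M/P_x and y* = 0.5·M/P_y.
At P_x=1, P_y=5, M=30: x* = 0.5·30/1 = 15, y* = 3.

x* = 15, y* = 3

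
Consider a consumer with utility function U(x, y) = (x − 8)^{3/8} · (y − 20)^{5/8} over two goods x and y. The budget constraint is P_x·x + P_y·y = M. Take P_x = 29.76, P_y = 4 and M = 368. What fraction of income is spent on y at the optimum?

Let x' = x−8, y' = y−20. MRS = (3/5)·y'/x' = P_x/P_y.
Substituting into the budget: x* = 8 + 0.375·(M − 8·P_x − 20·P_y)/P_x, and y* = 20 + 0.625·(…)/P_y.
Discretionary income = 368 − 8·29.76 − 20·4 = 49.92; x* = 8 + 0.375·49.92/29.76 = 8.629; y* = 20 + 0.625·49.92/4 = 27.8.
Expenditure on y: 4·27.8 = 111.2; share = 0.3022.

share on y = 0.3022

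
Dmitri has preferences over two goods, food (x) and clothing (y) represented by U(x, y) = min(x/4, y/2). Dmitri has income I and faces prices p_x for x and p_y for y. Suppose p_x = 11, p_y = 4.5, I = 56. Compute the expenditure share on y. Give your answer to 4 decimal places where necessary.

share on y = 0.1698

Leontief preferences: the optimum is at the kink where x/4 = y/2, i.e. y = (1/2)·x.
Budget: p_x·x + p_y·(1/2)·x = I, so (4·p_x + 2·p_y)·x = 4·I.
Demand: x*(p_x,p_y,I) = 4·I/(4·p_x + 2·p_y), y* = 2·I/(4·p_x + 2·p_y).
Here 4·11 + 2·4.5 = 53, giving x* = 4.2264 and y* = 2.1132.
Expenditure on y: 4.5·2.1132 = 9.5094; share = 0.1698.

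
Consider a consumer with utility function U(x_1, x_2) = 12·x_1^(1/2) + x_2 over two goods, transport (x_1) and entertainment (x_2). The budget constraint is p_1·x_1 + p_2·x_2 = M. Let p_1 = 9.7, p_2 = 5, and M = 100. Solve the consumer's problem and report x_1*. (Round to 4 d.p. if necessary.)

x_1* = 9.5653

Utility is quasi-linear in x_2; the FOC for x_1 is 6/√x_1 = p_1/p_2.
Thus x_1* = (6·p_2/p_1)² — independent of M — with the rest of income spent on x_2.
Plugging in: x_1* = (6·5/9.7)² = 9.5653.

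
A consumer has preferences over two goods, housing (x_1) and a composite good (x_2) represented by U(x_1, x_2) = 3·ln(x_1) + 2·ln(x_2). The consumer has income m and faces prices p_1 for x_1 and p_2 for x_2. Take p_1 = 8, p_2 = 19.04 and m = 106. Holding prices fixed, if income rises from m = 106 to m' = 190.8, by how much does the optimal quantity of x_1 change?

Δx_1* = 6.36

The MRS is (3/2)·x_2/x_1. Set MRS = p_1/p_2.
So 3·p_2·x_2 = 2·p_1·x_1; combined with the budget, a share 0.6 of income goes to x_1.
Demand: x_1*(p_1,p_2,m) = 0.6·m/p_1 and x_2* = 0.4·m/p_2.
At p_1=8, p_2=19.04, m=106: x_1* = 0.6·106/8 = 7.95.
At m' = 190.8: x_1* = 14.31. Change: 14.31 − 7.95 = 6.36.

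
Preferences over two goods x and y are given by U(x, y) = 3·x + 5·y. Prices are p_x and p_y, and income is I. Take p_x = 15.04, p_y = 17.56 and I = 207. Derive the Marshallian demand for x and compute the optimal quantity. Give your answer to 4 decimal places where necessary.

Linear utility — the consumer picks whichever good has higher MU/price: 3/15.04 = 0.1995 vs 5/17.56 = 0.2847.
y gives more utility per dollar, so spend all income on y: y* = I/p_y, x* = 0.
Numerically: x* = 0, y* = 11.7882.

x* = 0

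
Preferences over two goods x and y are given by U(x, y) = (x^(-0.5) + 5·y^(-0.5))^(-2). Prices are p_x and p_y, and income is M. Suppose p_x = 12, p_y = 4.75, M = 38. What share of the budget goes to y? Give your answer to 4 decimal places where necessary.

share on y = 0.6822

MU_x ∝ x^(-1.5), MU_y ∝ 5·y^(-1.5), so MRS = (1/5)·(y/x)^(1.5) = p_x/p_y.
Hence y/x = (5·p_x/p_y)^(1/(1.5)), i.e. raised to the 2/3 power.
Substitute y = (y/x)·x into the budget: x* = M/(p_x + p_y·(y/x)).
Numerically y/x = 5.423818, so x* = 38/(12 + 4.75·5.423818) = 1.0063 and y* = 5.423818·1.0063 = 5.4578.
Expenditure on y: 4.75·5.4578 = 25.9247; share = 0.6822.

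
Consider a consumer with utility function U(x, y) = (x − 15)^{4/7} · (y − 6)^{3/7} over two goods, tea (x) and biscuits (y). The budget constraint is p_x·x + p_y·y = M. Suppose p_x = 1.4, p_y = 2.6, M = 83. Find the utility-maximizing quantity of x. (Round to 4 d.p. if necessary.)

After buying the subsistence bundle (15, 6), a share 4/7 of the remaining income goes to x: x* = 15 + 4/7·(M − 15p_x − 6p_y)/p_x.
Discretionary income = 83 − 15·1.4 − 6·2.6 = 46.4; x* = 15 + 4/7·46.4/1.4 = 33.9388.

x* = 33.9388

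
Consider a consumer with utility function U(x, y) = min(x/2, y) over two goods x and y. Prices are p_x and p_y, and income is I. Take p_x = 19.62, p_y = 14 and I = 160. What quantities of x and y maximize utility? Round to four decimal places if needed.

Demand: x*(p_x,p_y,I) = 2·I/(2·p_x + p_y), y* = I/(2·p_x + p_y).
Here 2·19.62 + 14 = 53.24, giving x* = 6.0105 and y* = 3.0053.

x* = 6.0105, y* = 3.0053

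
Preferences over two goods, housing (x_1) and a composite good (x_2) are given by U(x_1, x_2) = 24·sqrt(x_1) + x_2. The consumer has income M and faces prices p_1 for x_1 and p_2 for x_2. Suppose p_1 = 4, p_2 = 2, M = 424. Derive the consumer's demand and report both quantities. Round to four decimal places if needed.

MU_x_1 = 12/√x_1, MU_x_2 = 1. Tangency: 12/√x_1 = p_1/p_2.
Solve: √x_1 = 12·p_2/p_1, so x_1*(p_1,p_2) = (12·p_2/p_1)², and x_2* = (M − p_1·x_1*)/p_2.
Plugging in: x_1* = (12·2/4)² = 36, x_2* = 140.

x_1* = 36, x_2* = 140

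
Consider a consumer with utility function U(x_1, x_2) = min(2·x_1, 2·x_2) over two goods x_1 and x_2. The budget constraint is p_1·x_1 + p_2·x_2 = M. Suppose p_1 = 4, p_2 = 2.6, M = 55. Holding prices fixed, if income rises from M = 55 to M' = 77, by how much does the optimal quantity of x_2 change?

Leontief preferences: the optimum is at the kink where x_1/2 = x_2/2, i.e. x_2 = x_1.
Budget: p_1·x_1 + p_2·x_1 = M, so (2·p_1 + 2·p_2)·x_1 = 2·M.
Demand: x_1*(p_1,p_2,M) = 2·M/(2·p_1 + 2·p_2), x_2* = 2·M/(2·p_1 + 2·p_2).
Here 2·4 + 2·2.6 = 13.2, giving x_2* = 8.3333.
At M' = 77: x_2* = 11.6667. Change: 11.6667 − 8.3333 = 3.3333.

Δx_2* = 3.3333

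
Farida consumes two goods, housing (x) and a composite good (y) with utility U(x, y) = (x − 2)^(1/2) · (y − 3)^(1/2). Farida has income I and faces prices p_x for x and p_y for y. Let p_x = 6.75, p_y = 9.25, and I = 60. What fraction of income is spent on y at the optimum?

Discretionary income = 60 − 2·6.75 − 3·9.25 = 18.75; x* = 2 + 0.5·18.75/6.75 = 3.3889; y* = 3 + 0.5·18.75/9.25 = 4.0135.
Expenditure on y: 9.25·4.0135 = 37.125; share = 0.6188.

share on y = 0.6188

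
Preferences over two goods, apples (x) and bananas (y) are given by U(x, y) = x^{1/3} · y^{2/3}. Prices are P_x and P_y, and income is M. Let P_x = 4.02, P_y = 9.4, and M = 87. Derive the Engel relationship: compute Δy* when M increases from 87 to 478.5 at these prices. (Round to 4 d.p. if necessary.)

The MRS is (1/2)·y/x. Set MRS = P_x/P_y.
Rearranging, P_y·y = 2·P_x·x. Substituting into the budget gives P_x·x·(1 + 2) = M.
Demand: x*(P_x,P_y,M) = 1/3·M/P_x and y* = 2/3·M/P_y.
At P_x=4.02, P_y=9.4, M=87: y* = 2/3·87/9.4 = 6.1702.
At M' = 478.5: y* = 33.9362. Change: 33.9362 − 6.1702 = 27.766.

Δy* = 27.766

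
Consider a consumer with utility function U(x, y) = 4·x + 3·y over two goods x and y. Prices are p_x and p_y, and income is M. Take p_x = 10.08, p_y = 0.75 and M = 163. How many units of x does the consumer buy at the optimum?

x* = 0

Linear utility — the consumer picks whichever good has higher MU/price: 4/10.08 = 0.3968 vs 3/0.75 = 4.
y gives more utility per dollar, so spend all income on y: y* = M/p_y, x* = 0.
Numerically: x* = 0, y* = 217.3333.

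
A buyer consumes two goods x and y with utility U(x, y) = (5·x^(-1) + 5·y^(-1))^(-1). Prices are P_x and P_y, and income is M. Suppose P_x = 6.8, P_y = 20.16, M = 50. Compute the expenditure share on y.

MU_x ∝ 5·x^(-2), MU_y ∝ 5·y^(-2), so MRS = (y/x)^(2) = P_x/P_y.
Solve for the ratio: y/x = [P_x/P_y]^(0.5).
With the ratio pinned down, the budget gives x* = M/(P_x + P_y·(y/x)) and y* = (y/x)·x*.
Numerically y/x = 0.580777, so x* = 50/(6.8 + 20.16·0.580777) = 2.7015 and y* = 0.580777·2.7015 = 1.5689.
Expenditure on y: 20.16·1.5689 = 31.63; share = 0.6326.

share on y = 0.6326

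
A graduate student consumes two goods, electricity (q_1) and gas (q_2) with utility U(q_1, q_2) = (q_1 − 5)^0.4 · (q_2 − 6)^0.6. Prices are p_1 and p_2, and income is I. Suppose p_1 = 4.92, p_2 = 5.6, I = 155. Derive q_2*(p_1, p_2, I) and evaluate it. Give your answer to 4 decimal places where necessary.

This is Cobb-Douglas in (q_1−5, q_2−6): tangency gives 0.4·p_2·(q_2−6) = 0.6·p_1·(q_1−5).
Substituting into the budget: q_1* = 5 + 0.4·(I − 5·p_1 − 6·p_2)/p_1, and q_2* = 6 + 0.6·(…)/p_2.
Discretionary income = 155 − 5·4.92 − 6·5.6 = 96.8; q_2* = 6 + 0.6·96.8/5.6 = 16.3714.

q_2* = 16.3714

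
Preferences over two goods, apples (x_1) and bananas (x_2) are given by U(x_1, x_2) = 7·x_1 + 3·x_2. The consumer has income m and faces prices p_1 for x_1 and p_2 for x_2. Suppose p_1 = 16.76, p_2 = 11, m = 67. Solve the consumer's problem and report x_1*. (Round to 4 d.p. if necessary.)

x_1* = 3.9976

Numerically: x_1* = 3.9976, x_2* = 0.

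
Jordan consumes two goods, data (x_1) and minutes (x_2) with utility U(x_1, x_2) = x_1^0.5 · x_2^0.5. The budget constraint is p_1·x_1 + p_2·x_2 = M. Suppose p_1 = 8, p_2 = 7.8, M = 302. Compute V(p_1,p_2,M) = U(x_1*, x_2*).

V = 19.1155

The MRS is x_2/x_1. Set MRS = p_1/p_2.
So 0.5·p_2·x_2 = 0.5·p_1·x_1; combined with the budget, a share 0.5 of income goes to x_1.
Demand: x_1*(p_1,p_2,M) = 0.5·M/p_1 and x_2* = 0.5·M/p_2.
At p_1=8, p_2=7.8, M=302: x_1* = 0.5·302/8 = 18.875, x_2* = 19.359.
Utility at the optimum: U(18.875, 19.359) = 19.1155.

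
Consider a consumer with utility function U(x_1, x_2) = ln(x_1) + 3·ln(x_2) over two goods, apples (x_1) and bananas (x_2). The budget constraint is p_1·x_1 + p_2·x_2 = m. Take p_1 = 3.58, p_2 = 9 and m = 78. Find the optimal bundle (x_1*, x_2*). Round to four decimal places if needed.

The MRS is (1/3)·x_2/x_1. Set MRS = p_1/p_2.
So p_2·x_2 = 3·p_1·x_1; combined with the budget, a share 0.25 of income goes to x_1.
Demand: x_1*(p_1,p_2,m) = 0.25·m/p_1 and x_2* = 0.75·m/p_2.
At p_1=3.58, p_2=9, m=78: x_1* = 0.25·78/3.58 = 5.4469, x_2* = 6.5.

x_1* = 5.4469, x_2* = 6.5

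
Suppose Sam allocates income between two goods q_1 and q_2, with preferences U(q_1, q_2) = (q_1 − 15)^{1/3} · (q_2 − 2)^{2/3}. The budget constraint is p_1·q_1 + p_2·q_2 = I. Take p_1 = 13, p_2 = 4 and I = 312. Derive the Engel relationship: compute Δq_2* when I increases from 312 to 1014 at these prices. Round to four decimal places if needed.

MRS = (1/2)·(q_2−2)/(q_1−15). Tangency with p_1/p_2 gives q_2−2 = 2·(p_1/p_2)·(q_1−15).
After buying the subsistence bundle (15, 2), a share 1/3 of the remaining income goes to q_1: q_1* = 15 + 1/3·(I − 15p_1 − 2p_2)/p_1.
Discretionary income = 312 − 15·13 − 2·4 = 109; q_2* = 2 + 2/3·109/4 = 20.1667.
At I' = 1014: q_2* = 137.1667. Change: 137.1667 − 20.1667 = 117.

Δq_2* = 117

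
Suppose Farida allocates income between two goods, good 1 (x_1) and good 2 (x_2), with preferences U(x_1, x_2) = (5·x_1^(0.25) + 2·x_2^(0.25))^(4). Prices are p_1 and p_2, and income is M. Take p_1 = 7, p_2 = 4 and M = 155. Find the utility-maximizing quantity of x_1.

MU_x_1 ∝ 5·x_1^(-0.75), MU_x_2 ∝ 2·x_2^(-0.75), so MRS = (5/2)·(x_2/x_1)^(0.75) = p_1/p_2.
Hence x_2/x_1 = ((2/5)·p_1/p_2)^(1/(0.75)), i.e. raised to the 4/3 power.
Substitute x_2 = (x_2/x_1)·x_1 into the budget: x_1* = M/(p_1 + p_2·(x_2/x_1)).
Numerically x_2/x_1 = 0.621533, so x_1* = 155/(7 + 4·0.621533) = 16.3396.

x_1* = 16.3396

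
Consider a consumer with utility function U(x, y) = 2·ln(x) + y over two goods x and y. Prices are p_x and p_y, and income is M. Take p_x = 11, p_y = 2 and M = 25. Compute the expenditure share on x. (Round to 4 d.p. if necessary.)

share on x = 0.16

MU_x = 2/x, MU_y = 1. Tangency: 2/x = p_x/p_y.
So x*(p_x,p_y) = 2·p_y/p_x, independent of income; and y* = (M − 2·p_y)/p_y.
At the given prices: x* = 2·2/11 = 0.3636, and y* = 10.5.
Expenditure on x: 11·0.3636 = 4; share = 0.16.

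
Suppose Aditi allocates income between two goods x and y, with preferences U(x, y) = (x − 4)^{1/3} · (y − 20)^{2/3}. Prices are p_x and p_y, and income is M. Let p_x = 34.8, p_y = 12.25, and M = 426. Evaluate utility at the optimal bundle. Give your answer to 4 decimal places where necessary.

V = 1.2748

Let x' = x−4, y' = y−20. MRS = (1/2)·y'/x' = p_x/p_y.
Substituting into the budget: x* = 4 + 1/3·(M − 4·p_x − 20·p_y)/p_x, and y* = 20 + 2/3·(…)/p_y.
Discretionary income = 426 − 4·34.8 − 20·12.25 = 41.8; x* = 4 + 1/3·41.8/34.8 = 4.4004; y* = 20 + 2/3·41.8/12.25 = 22.2748.
Utility at the optimum: U(4.4004, 22.2748) = 1.2748.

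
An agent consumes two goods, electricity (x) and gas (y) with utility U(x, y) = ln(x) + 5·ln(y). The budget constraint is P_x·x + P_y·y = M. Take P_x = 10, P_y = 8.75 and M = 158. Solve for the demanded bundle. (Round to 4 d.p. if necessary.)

x* = 2.6333, y* = 15.0476

MU_x/MU_y = (y)/(5·x); tangency sets this equal to P_x/P_y.
So P_y·y = 5·P_x·x; combined with the budget, a share 1/6 of income goes to x.
Demand: x*(P_x,P_y,M) = 1/6·M/P_x and y* = 5/6·M/P_y.
At P_x=10, P_y=8.75, M=158: x* = 1/6·158/10 = 2.6333, y* = 15.0476.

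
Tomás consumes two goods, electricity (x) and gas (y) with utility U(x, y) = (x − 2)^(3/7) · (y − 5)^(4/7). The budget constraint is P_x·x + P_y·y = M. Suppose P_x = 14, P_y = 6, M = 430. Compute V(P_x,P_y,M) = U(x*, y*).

This is Cobb-Douglas in (x−2, y−5): tangency gives 3/7·P_y·(y−5) = 4/7·P_x·(x−2).
Substituting into the budget: x* = 2 + 3/7·(M − 2·P_x − 5·P_y)/P_x, and y* = 5 + 4/7·(…)/P_y.
Discretionary income = 430 − 2·14 − 5·6 = 372; x* = 2 + 3/7·372/14 = 13.3878; y* = 5 + 4/7·372/6 = 40.4286.
Utility at the optimum: U(13.3878, 40.4286) = 21.7823.

V = 21.7823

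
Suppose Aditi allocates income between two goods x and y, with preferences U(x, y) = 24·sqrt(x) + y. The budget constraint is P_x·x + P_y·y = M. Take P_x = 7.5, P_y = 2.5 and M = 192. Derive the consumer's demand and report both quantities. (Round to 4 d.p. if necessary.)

MU_x = 12/√x, MU_y = 1. Tangency: 12/√x = P_x/P_y.
Solve: √x = 12·P_y/P_x, so x*(P_x,P_y) = (12·P_y/P_x)², and y* = (M − P_x·x*)/P_y.
Plugging in: x* = (12·2.5/7.5)² = 16, y* = 28.8.

x* = 16, y* = 28.8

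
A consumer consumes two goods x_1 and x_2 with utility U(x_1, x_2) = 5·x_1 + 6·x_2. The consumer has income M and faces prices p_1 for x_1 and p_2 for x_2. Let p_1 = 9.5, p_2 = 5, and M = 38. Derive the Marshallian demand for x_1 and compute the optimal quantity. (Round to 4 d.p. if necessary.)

x_1* = 0

Perfect substitutes: compare marginal utility per dollar. 5/p_1 vs 6/p_2 → 0.5263 vs 1.2.
x_2 gives more utility per dollar, so spend all income on x_2: x_2* = M/p_2, x_1* = 0.
Numerically: x_1* = 0, x_2* = 7.6.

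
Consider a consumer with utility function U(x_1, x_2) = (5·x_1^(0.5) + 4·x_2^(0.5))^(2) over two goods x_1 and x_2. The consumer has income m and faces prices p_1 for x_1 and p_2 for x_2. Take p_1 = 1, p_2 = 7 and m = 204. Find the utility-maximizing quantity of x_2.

From the CES first-order condition, (5/4)·(x_2/x_1)^(0.5) = p_1/p_2.
Solve for the ratio: x_2/x_1 = [(4/5)·p_1/p_2]^(2).
Substitute x_2 = (x_2/x_1)·x_1 into the budget: x_1* = m/(p_1 + p_2·(x_2/x_1)).
Numerically x_2/x_1 = 0.013061, so x_1* = 204/(1 + 7·0.013061) = 186.911 and x_2* = 0.013061·186.911 = 2.4413.

x_2* = 2.4413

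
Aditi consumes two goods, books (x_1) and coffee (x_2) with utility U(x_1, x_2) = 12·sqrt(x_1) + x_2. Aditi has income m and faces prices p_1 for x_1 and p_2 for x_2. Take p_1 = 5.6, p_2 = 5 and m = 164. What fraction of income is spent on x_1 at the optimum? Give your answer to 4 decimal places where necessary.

share on x_1 = 0.98

Set MRS = p_1/p_2: 6·x_1^(−1/2) = p_1/p_2.
Thus x_1* = (6·p_2/p_1)² — independent of m — with the rest of income spent on x_2.
Plugging in: x_1* = (6·5/5.6)² = 28.699, x_2* = 0.6571.
Expenditure on x_1: 5.6·28.699 = 160.7143; share = 0.98.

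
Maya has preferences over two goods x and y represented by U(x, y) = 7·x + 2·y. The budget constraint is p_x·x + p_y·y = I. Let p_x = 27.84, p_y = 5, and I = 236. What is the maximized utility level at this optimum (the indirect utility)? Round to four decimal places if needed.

V = 94.4

Linear utility — the consumer picks whichever good has higher MU/price: 7/27.84 = 0.2514 vs 2/5 = 0.4.
y gives more utility per dollar, so spend all income on y: y* = I/p_y, x* = 0.
Numerically: x* = 0, y* = 47.2.
Utility at the optimum: U(0, 47.2) = 94.4.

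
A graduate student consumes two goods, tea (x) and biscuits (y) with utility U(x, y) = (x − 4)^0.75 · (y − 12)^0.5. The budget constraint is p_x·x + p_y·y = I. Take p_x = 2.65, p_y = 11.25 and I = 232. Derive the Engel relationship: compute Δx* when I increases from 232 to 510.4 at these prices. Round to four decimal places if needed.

Δx* = 63.034

This is Cobb-Douglas in (x−4, y−12): tangency gives 0.75·p_y·(y−12) = 0.5·p_x·(x−4).
Substituting into the budget: x* = 4 + 0.6·(I − 4·p_x − 12·p_y)/p_x, and y* = 12 + 0.4·(…)/p_y.
Discretionary income = 232 − 4·2.65 − 12·11.25 = 86.4; x* = 4 + 0.6·86.4/2.65 = 23.5623.
At I' = 510.4: x* = 86.5962. Change: 86.5962 − 23.5623 = 63.034.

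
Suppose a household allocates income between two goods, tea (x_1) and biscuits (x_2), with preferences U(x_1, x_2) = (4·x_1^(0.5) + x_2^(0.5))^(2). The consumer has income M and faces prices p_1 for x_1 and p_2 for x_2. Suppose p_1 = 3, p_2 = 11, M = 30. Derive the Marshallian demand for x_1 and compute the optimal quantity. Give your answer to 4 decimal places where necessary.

MRS = MU_x_1/MU_x_2 = 4·(x_2/x_1)^(0.5). Set equal to p_1/p_2.
Hence x_2/x_1 = ((1/4)·p_1/p_2)^(1/(0.5)), i.e. raised to the 2 power.
Substitute x_2 = (x_2/x_1)·x_1 into the budget: x_1* = M/(p_1 + p_2·(x_2/x_1)).
Numerically x_2/x_1 = 0.004649, so x_1* = 30/(3 + 11·0.004649) = 9.8324.

x_1* = 9.8324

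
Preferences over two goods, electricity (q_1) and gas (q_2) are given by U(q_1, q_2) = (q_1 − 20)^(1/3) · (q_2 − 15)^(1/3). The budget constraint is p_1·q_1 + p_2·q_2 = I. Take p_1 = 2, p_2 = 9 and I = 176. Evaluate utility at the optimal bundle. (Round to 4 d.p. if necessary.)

MRS = (q_2−15)/(q_1−20). Tangency with p_1/p_2 gives q_2−15 = (p_1/p_2)·(q_1−20).
After buying the subsistence bundle (20, 15), a share 0.5 of the remaining income goes to q_1: q_1* = 20 + 0.5·(I − 20p_1 − 15p_2)/p_1.
Discretionary income = 176 − 20·2 − 15·9 = 1; q_1* = 20 + 0.5·1/2 = 20.25; q_2* = 15 + 0.5·1/9 = 15.0556.
Utility at the optimum: U(20.25, 15.0556) = 0.2404.

V = 0.2404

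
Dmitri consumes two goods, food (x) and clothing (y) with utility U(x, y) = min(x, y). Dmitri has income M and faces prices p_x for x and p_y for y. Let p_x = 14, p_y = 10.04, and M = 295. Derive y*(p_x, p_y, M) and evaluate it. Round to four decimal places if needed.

Demand: x*(p_x,p_y,M) = M/(p_x + p_y), y* = M/(p_x + p_y).
Here 14 + 10.04 = 24.04, giving y* = 12.2712.

y* = 12.2712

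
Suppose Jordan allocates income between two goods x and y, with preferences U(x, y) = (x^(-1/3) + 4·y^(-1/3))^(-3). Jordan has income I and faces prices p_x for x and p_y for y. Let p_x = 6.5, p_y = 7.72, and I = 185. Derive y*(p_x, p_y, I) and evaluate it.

Numerically y/x = 2.486091, so x* = 185/(6.5 + 7.72·2.486091) = 7.2005 and y* = 2.486091·7.2005 = 17.9011.

y* = 17.9011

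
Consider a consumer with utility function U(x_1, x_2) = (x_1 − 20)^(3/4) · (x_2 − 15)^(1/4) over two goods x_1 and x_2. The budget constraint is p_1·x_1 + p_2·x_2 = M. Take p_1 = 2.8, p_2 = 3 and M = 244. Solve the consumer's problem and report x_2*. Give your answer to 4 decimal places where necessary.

x_2* = 26.9167

Let x_1' = x_1−20, x_2' = x_2−15. MRS = 3·x_2'/x_1' = p_1/p_2.
After buying the subsistence bundle (20, 15), a share 0.75 of the remaining income goes to x_1: x_1* = 20 + 0.75·(M − 20p_1 − 15p_2)/p_1.
Discretionary income = 244 − 20·2.8 − 15·3 = 143; x_2* = 15 + 0.25·143/3 = 26.9167.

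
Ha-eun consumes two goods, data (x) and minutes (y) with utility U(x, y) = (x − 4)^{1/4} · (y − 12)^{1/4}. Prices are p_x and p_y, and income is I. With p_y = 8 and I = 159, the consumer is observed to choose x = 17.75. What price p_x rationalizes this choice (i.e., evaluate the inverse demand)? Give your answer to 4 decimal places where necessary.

MRS = (y−12)/(x−4). Tangency with p_x/p_y gives y−12 = (p_x/p_y)·(x−4).
Substituting into the budget: x* = 4 + 0.5·(I − 4·p_x − 12·p_y)/p_x, and y* = 12 + 0.5·(…)/p_y.
Set x* = 17.75 in the demand function and solve for p_x: p_x = 2.

p_x = 2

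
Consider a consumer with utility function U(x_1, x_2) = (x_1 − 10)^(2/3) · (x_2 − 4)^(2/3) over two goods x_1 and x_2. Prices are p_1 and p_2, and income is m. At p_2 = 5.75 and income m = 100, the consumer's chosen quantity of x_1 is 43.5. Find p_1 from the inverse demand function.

Let x_1' = x_1−10, x_2' = x_2−4. MRS = x_2'/x_1' = p_1/p_2.
After buying the subsistence bundle (10, 4), a share 0.5 of the remaining income goes to x_1: x_1* = 10 + 0.5·(m − 10p_1 − 4p_2)/p_1.
Set x_1* = 43.5 in the demand function and solve for p_1: p_1 = 1.

p_1 = 1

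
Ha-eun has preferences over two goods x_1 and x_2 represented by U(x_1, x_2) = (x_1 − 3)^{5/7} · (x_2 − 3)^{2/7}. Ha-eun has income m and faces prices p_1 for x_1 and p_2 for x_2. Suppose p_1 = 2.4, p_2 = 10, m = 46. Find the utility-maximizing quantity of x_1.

x_1* = 5.619

Substituting into the budget: x_1* = 3 + 5/7·(m − 3·p_1 − 3·p_2)/p_1, and x_2* = 3 + 2/7·(…)/p_2.
Discretionary income = 46 − 3·2.4 − 3·10 = 8.8; x_1* = 3 + 5/7·8.8/2.4 = 5.619.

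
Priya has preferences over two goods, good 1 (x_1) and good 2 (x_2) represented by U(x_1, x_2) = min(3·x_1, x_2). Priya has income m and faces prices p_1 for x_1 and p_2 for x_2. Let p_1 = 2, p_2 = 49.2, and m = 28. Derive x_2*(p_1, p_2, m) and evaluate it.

x_2* = 0.5615

Leontief preferences: the optimum is at the kink where x_1/1 = x_2/3, i.e. x_2 = 3·x_1.
Budget: p_1·x_1 + p_2·3·x_1 = m, so (p_1 + 3·p_2)·x_1 = m.
Demand: x_1*(p_1,p_2,m) = m/(p_1 + 3·p_2), x_2* = 3·m/(p_1 + 3·p_2).
Here 2 + 3·49.2 = 149.6, giving x_2* = 0.5615.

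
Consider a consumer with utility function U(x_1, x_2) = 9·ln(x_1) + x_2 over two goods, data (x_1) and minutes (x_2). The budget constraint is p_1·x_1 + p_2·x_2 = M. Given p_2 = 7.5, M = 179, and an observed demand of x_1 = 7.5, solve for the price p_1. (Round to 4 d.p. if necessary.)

MU_x_1 = 9/x_1, MU_x_2 = 1. Tangency: 9/x_1 = p_1/p_2.
So x_1*(p_1,p_2) = 9·p_2/p_1, independent of income; and x_2* = (M − 9·p_2)/p_2.
Set x_1* = 7.5 in the demand function and solve for p_1: p_1 = 9.

p_1 = 9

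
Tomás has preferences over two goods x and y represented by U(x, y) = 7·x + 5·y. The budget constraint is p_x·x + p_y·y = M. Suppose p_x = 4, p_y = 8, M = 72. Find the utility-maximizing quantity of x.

Perfect substitutes: compare marginal utility per dollar. 7/p_x vs 5/p_y → 1.75 vs 0.625.
x gives more utility per dollar, so spend all income on x: x* = M/p_x, y* = 0.
Numerically: x* = 18, y* = 0.

x* = 18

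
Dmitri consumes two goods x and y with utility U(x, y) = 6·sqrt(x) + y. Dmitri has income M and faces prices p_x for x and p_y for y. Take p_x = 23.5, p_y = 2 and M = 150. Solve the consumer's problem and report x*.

Set MRS = p_x/p_y: 3·x^(−1/2) = p_x/p_y.
Solve: √x = 3·p_y/p_x, so x*(p_x,p_y) = (3·p_y/p_x)², and y* = (M − p_x·x*)/p_y.
Plugging in: x* = (3·2/23.5)² = 0.0652.

x* = 0.0652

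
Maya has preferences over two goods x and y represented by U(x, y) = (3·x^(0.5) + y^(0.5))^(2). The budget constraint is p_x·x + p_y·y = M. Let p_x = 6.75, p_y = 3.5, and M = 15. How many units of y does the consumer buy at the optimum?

MU_x ∝ 3·x^(-0.5), MU_y ∝ y^(-0.5), so MRS = 3·(y/x)^(0.5) = p_x/p_y.
Hence y/x = ((1/3)·p_x/p_y)^(1/(0.5)), i.e. raised to the 2 power.
Substitute y = (y/x)·x into the budget: x* = M/(p_x + p_y·(y/x)).
Numerically y/x = 0.413265, so x* = 15/(6.75 + 3.5·0.413265) = 1.8301 and y* = 0.413265·1.8301 = 0.7563.

y* = 0.7563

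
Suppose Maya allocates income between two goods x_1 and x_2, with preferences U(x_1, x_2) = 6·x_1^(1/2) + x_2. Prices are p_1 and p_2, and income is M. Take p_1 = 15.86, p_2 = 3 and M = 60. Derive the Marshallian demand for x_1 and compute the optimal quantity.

Utility is quasi-linear in x_2; the FOC for x_1 is 3/√x_1 = p_1/p_2.
Solve: √x_1 = 3·p_2/p_1, so x_1*(p_1,p_2) = (3·p_2/p_1)², and x_2* = (M − p_1·x_1*)/p_2.
Plugging in: x_1* = (3·3/15.86)² = 0.322.

x_1* = 0.322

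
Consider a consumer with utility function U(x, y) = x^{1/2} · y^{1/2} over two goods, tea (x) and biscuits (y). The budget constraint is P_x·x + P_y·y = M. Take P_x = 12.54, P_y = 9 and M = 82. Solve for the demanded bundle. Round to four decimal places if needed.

x* = 3.2695, y* = 4.5556

MU_x/MU_y = (0.5·y)/(0.5·x); tangency sets this equal to P_x/P_y.
So 0.5·P_y·y = 0.5·P_x·x; combined with the budget, a share 0.5 of income goes to x.
Demand: x*(P_x,P_y,M) = 0.5·M/P_x and y* = 0.5·M/P_y.
At P_x=12.54, P_y=9, M=82: x* = 0.5·82/12.54 = 3.2695, y* = 4.5556.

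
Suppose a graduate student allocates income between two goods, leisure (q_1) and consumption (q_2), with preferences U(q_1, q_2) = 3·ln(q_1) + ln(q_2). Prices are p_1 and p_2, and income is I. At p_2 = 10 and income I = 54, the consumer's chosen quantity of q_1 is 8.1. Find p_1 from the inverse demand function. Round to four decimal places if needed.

p_1 = 5

The MRS is 3·q_2/q_1. Set MRS = p_1/p_2.
Rearranging, p_2·q_2 = (1/3)·p_1·q_1. Substituting into the budget gives p_1·q_1·(1 + (1/3)) = I.
Demand: q_1*(p_1,p_2,I) = 0.75·I/p_1 and q_2* = 0.25·I/p_2.
Set q_1* = 8.1 in the demand function and solve for p_1: p_1 = 5.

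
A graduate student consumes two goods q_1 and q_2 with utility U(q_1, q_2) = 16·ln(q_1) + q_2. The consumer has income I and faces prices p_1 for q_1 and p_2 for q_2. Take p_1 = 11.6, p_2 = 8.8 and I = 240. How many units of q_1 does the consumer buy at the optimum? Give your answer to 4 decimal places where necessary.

q_1* = 12.1379

Set MRS = p_1/p_2: (16/q_1)/1 = p_1/p_2.
So q_1*(p_1,p_2) = 16·p_2/p_1, independent of income; and q_2* = (I − 16·p_2)/p_2.
At the given prices: q_1* = 16·8.8/11.6 = 12.1379.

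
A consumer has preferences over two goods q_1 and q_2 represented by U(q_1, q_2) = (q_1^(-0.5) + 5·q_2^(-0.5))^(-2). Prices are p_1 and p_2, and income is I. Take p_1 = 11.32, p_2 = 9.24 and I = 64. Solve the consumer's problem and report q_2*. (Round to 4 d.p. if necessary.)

MU_q_1 ∝ q_1^(-1.5), MU_q_2 ∝ 5·q_2^(-1.5), so MRS = (1/5)·(q_2/q_1)^(1.5) = p_1/p_2.
Hence q_2/q_1 = (5·p_1/p_2)^(1/(1.5)), i.e. raised to the 2/3 power.
Substitute q_2 = (q_2/q_1)·q_1 into the budget: q_1* = I/(p_1 + p_2·(q_2/q_1)).
Numerically q_2/q_1 = 3.347827, so q_1* = 64/(11.32 + 9.24·3.347827) = 1.5147 and q_2* = 3.347827·1.5147 = 5.0708.

q_2* = 5.0708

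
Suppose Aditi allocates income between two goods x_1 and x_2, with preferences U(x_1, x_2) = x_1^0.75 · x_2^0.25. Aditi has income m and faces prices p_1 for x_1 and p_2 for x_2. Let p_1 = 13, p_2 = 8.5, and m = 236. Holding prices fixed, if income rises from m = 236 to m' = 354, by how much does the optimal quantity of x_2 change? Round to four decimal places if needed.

Δx_2* = 3.4706

Tangency: MRS = 3·x_2/x_1 = p_1/p_2.
Rearranging, p_2·x_2 = (1/3)·p_1·x_1. Substituting into the budget gives p_1·x_1·(1 + (1/3)) = m.
Demand: x_1*(p_1,p_2,m) = 0.75·m/p_1 and x_2* = 0.25·m/p_2.
At p_1=13, p_2=8.5, m=236: x_2* = 0.25·236/8.5 = 6.9412.
At m' = 354: x_2* = 10.4118. Change: 10.4118 − 6.9412 = 3.4706.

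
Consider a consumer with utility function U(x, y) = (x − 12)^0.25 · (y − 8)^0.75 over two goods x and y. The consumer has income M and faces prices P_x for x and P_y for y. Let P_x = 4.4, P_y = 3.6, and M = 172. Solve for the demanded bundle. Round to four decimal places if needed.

Let x' = x−12, y' = y−8. MRS = (1/3)·y'/x' = P_x/P_y.
After buying the subsistence bundle (12, 8), a share 0.25 of the remaining income goes to x: x* = 12 + 0.25·(M − 12P_x − 8P_y)/P_x.
Discretionary income = 172 − 12·4.4 − 8·3.6 = 90.4; x* = 12 + 0.25·90.4/4.4 = 17.1364; y* = 8 + 0.75·90.4/3.6 = 26.8333.

x* = 17.1364, y* = 26.8333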